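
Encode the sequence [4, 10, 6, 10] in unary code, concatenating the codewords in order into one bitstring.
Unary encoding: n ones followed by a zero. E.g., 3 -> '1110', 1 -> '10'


Encode each number as n ones followed by a terminating 0:
  4 -> 11110 (5 bits)
  10 -> 11111111110 (11 bits)
  6 -> 1111110 (7 bits)
  10 -> 11111111110 (11 bits)
Total length = 5 + 11 + 7 + 11 = 34 bits.

Unary([4, 10, 6, 10]) = 1111011111111110111111011111111110 (34 bits)


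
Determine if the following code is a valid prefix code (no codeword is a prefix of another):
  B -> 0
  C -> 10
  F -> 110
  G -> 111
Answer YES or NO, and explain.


Checking each pair (does one codeword prefix another?):
  B='0' vs C='10': no prefix
  B='0' vs F='110': no prefix
  B='0' vs G='111': no prefix
  C='10' vs B='0': no prefix
  C='10' vs F='110': no prefix
  C='10' vs G='111': no prefix
  F='110' vs B='0': no prefix
  F='110' vs C='10': no prefix
  F='110' vs G='111': no prefix
  G='111' vs B='0': no prefix
  G='111' vs C='10': no prefix
  G='111' vs F='110': no prefix
No violation found over all pairs.

YES -- this is a valid prefix code. No codeword is a prefix of any other codeword.


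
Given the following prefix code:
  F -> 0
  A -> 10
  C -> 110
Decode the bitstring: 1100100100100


Decoding step by step:
Bits 110 -> C
Bits 0 -> F
Bits 10 -> A
Bits 0 -> F
Bits 10 -> A
Bits 0 -> F
Bits 10 -> A
Bits 0 -> F


Decoded message: CFAFAFAF


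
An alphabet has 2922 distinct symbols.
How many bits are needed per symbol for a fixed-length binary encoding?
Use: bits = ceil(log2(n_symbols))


log2(2922) = 11.5127
Bracket: 2^11 = 2048 < 2922 <= 2^12 = 4096
So ceil(log2(2922)) = 12

bits = ceil(log2(2922)) = ceil(11.5127) = 12 bits


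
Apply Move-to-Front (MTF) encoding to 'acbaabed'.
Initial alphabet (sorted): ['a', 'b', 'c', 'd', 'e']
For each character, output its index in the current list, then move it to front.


MTF encoding:
'a': index 0 in ['a', 'b', 'c', 'd', 'e'] -> ['a', 'b', 'c', 'd', 'e']
'c': index 2 in ['a', 'b', 'c', 'd', 'e'] -> ['c', 'a', 'b', 'd', 'e']
'b': index 2 in ['c', 'a', 'b', 'd', 'e'] -> ['b', 'c', 'a', 'd', 'e']
'a': index 2 in ['b', 'c', 'a', 'd', 'e'] -> ['a', 'b', 'c', 'd', 'e']
'a': index 0 in ['a', 'b', 'c', 'd', 'e'] -> ['a', 'b', 'c', 'd', 'e']
'b': index 1 in ['a', 'b', 'c', 'd', 'e'] -> ['b', 'a', 'c', 'd', 'e']
'e': index 4 in ['b', 'a', 'c', 'd', 'e'] -> ['e', 'b', 'a', 'c', 'd']
'd': index 4 in ['e', 'b', 'a', 'c', 'd'] -> ['d', 'e', 'b', 'a', 'c']


Output: [0, 2, 2, 2, 0, 1, 4, 4]


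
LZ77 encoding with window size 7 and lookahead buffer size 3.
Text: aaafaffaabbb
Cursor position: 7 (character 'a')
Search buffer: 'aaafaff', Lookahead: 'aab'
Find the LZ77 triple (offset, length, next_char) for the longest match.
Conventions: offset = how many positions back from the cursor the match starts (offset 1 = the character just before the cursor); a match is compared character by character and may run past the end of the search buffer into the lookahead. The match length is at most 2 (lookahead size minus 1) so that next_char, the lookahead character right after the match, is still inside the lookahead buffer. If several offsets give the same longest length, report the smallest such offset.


Try each offset into the search buffer:
  offset=1 (pos 6, char 'f'): match length 0
  offset=2 (pos 5, char 'f'): match length 0
  offset=3 (pos 4, char 'a'): match length 1
  offset=4 (pos 3, char 'f'): match length 0
  offset=5 (pos 2, char 'a'): match length 1
  offset=6 (pos 1, char 'a'): match length 2
  offset=7 (pos 0, char 'a'): match length 2
Longest match has length 2, found at offsets 6, 7; take the smallest, offset 6.
next_char = character at position 7 + 2 = 9 -> 'b'

Best match: offset=6, length=2 (matching 'aa' starting at position 1)
LZ77 triple: (6, 2, 'b')


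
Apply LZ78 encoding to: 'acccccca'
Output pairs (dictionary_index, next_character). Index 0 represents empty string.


LZ78 encoding steps:
Dictionary: {0: ''}
Step 1: w='' (idx 0), next='a' -> output (0, 'a'), add 'a' as idx 1
Step 2: w='' (idx 0), next='c' -> output (0, 'c'), add 'c' as idx 2
Step 3: w='c' (idx 2), next='c' -> output (2, 'c'), add 'cc' as idx 3
Step 4: w='cc' (idx 3), next='c' -> output (3, 'c'), add 'ccc' as idx 4
Step 5: w='a' (idx 1), end of input -> output (1, '')


Encoded: [(0, 'a'), (0, 'c'), (2, 'c'), (3, 'c'), (1, '')]


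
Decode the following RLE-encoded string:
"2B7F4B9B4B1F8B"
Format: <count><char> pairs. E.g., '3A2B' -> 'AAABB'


Expanding each <count><char> pair:
  2B -> 'BB'
  7F -> 'FFFFFFF'
  4B -> 'BBBB'
  9B -> 'BBBBBBBBB'
  4B -> 'BBBB'
  1F -> 'F'
  8B -> 'BBBBBBBB'

Decoded = BBFFFFFFFBBBBBBBBBBBBBBBBBFBBBBBBBB


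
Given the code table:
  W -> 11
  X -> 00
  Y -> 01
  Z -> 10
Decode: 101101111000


Decoding:
10 -> Z
11 -> W
01 -> Y
11 -> W
10 -> Z
00 -> X


Result: ZWYWZX


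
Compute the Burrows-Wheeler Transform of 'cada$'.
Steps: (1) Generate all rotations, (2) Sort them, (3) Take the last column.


Rotations (sorted):
  0: $cada -> last char: a
  1: a$cad -> last char: d
  2: ada$c -> last char: c
  3: cada$ -> last char: $
  4: da$ca -> last char: a


BWT = adc$a


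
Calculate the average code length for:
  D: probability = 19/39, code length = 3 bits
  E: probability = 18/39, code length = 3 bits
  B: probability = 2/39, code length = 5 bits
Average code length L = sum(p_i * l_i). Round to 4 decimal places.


Weighted contributions p_i * l_i:
  D: (19/39) * 3 = 57/39
  E: (18/39) * 3 = 54/39
  B: (2/39) * 5 = 10/39
Sum = (57 + 54 + 10)/39 = 121/39

L = 121/39 = 3.1026 bits/symbol


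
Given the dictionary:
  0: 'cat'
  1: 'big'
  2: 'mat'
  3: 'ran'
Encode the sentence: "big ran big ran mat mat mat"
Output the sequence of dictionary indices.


Look up each word in the dictionary:
  'big' -> 1
  'ran' -> 3
  'big' -> 1
  'ran' -> 3
  'mat' -> 2
  'mat' -> 2
  'mat' -> 2

Encoded: [1, 3, 1, 3, 2, 2, 2]


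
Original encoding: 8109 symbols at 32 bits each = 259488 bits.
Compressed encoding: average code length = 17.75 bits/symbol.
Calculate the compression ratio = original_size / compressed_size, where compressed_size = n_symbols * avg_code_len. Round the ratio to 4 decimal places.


original_size = n_symbols * orig_bits = 8109 * 32 = 259488 bits
compressed_size = n_symbols * avg_code_len = 8109 * 17.75 = 143934.75 bits
ratio = original_size / compressed_size = 259488 / 143934.75 = 1.8028

Compression ratio = 1.8028


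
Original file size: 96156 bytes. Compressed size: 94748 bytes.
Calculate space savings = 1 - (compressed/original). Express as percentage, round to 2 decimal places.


ratio = compressed/original = 94748/96156 = 0.985357
savings = 1 - ratio = 1 - 0.985357 = 0.014643
as a percentage: 0.014643 * 100 = 1.46%

Space savings = 1 - 94748/96156 = 1.46%


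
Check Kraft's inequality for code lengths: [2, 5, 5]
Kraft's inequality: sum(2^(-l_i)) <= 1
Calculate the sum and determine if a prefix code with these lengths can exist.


Sum = 2^(-2) + 2^(-5) + 2^(-5)
    = 0.25 + 0.03125 + 0.03125
    = 10/32 = 0.3125
Since 0.3125 <= 1, Kraft's inequality IS satisfied.
A prefix code with these lengths CAN exist.

Kraft sum = 0.3125. Satisfied.


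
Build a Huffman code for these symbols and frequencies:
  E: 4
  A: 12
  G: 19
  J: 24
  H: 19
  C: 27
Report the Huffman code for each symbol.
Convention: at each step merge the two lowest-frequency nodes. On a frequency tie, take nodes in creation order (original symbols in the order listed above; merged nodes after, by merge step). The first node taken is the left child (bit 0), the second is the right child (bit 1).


Huffman tree construction:
Step 1: Merge E(4) + A(12) = 16
Step 2: Merge (E+A)(16) + G(19) = 35
Step 3: Merge H(19) + J(24) = 43
Step 4: Merge C(27) + ((E+A)+G)(35) = 62
Step 5: Merge (H+J)(43) + (C+((E+A)+G))(62) = 105
Read each symbol's code off the tree from the root (left child = 0, right child = 1).

Codes:
  E: 1100 (length 4)
  A: 1101 (length 4)
  G: 111 (length 3)
  J: 01 (length 2)
  H: 00 (length 2)
  C: 10 (length 2)
Average code length: 261/105 = 2.4857 bits/symbol


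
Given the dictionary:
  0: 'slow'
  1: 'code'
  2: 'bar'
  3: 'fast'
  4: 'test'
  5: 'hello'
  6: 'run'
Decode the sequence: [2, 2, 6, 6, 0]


Look up each index in the dictionary:
  2 -> 'bar'
  2 -> 'bar'
  6 -> 'run'
  6 -> 'run'
  0 -> 'slow'

Decoded: "bar bar run run slow"


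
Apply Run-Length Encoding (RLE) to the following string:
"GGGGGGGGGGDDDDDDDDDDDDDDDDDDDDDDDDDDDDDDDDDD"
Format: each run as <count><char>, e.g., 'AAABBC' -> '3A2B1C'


Scanning runs left to right:
  i=0: run of 'G' x 10 -> '10G'
  i=10: run of 'D' x 34 -> '34D'

RLE = 10G34D


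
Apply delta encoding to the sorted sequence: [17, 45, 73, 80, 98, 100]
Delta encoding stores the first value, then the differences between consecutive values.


First value: 17
Deltas:
  45 - 17 = 28
  73 - 45 = 28
  80 - 73 = 7
  98 - 80 = 18
  100 - 98 = 2


Delta encoded: [17, 28, 28, 7, 18, 2]


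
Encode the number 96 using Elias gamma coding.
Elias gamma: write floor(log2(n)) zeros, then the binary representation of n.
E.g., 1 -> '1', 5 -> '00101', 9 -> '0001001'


num_bits = floor(log2(96)) + 1 = 7
leading_zeros = num_bits - 1 = 6
binary(96) = 1100000

Elias gamma(96) = '000000' + '1100000' = 0000001100000 (13 bits)


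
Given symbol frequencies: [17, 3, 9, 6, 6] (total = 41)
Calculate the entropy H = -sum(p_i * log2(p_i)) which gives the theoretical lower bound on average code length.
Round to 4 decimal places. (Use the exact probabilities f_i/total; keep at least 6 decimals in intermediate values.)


Per-symbol terms -p_i * log2(p_i) with p_i = f_i/41:
  p = 17/41 = 0.414634: log2(p) = -1.270089, -p*log2(p) = 0.526622
  p = 3/41 = 0.073171: log2(p) = -3.772590, -p*log2(p) = 0.276043
  p = 9/41 = 0.219512: log2(p) = -2.187627, -p*log2(p) = 0.480211
  p = 6/41 = 0.146341: log2(p) = -2.772590, -p*log2(p) = 0.405745
  p = 6/41 = 0.146341: log2(p) = -2.772590, -p*log2(p) = 0.405745
H = 0.526622 + 0.276043 + 0.480211 + 0.405745 + 0.405745 = 2.094366

H = 2.0944 bits/symbol


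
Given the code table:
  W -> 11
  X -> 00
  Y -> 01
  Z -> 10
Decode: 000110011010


Decoding:
00 -> X
01 -> Y
10 -> Z
01 -> Y
10 -> Z
10 -> Z


Result: XYZYZZ


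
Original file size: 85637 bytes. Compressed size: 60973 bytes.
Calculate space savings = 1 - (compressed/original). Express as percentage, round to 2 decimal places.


ratio = compressed/original = 60973/85637 = 0.711994
savings = 1 - ratio = 1 - 0.711994 = 0.288006
as a percentage: 0.288006 * 100 = 28.8%

Space savings = 1 - 60973/85637 = 28.8%


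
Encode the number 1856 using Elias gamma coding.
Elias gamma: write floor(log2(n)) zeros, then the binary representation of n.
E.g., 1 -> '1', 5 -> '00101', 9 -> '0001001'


num_bits = floor(log2(1856)) + 1 = 11
leading_zeros = num_bits - 1 = 10
binary(1856) = 11101000000

Elias gamma(1856) = '0000000000' + '11101000000' = 000000000011101000000 (21 bits)


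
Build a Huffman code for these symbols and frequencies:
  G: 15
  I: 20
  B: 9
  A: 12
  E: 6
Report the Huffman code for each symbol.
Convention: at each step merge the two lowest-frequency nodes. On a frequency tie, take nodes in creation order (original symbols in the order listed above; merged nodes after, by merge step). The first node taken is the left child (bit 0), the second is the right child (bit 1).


Huffman tree construction:
Step 1: Merge E(6) + B(9) = 15
Step 2: Merge A(12) + G(15) = 27
Step 3: Merge (E+B)(15) + I(20) = 35
Step 4: Merge (A+G)(27) + ((E+B)+I)(35) = 62
Read each symbol's code off the tree from the root (left child = 0, right child = 1).

Codes:
  G: 01 (length 2)
  I: 11 (length 2)
  B: 101 (length 3)
  A: 00 (length 2)
  E: 100 (length 3)
Average code length: 139/62 = 2.2419 bits/symbol


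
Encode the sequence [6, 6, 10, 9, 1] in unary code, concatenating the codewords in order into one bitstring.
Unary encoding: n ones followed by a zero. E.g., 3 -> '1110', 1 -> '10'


Encode each number as n ones followed by a terminating 0:
  6 -> 1111110 (7 bits)
  6 -> 1111110 (7 bits)
  10 -> 11111111110 (11 bits)
  9 -> 1111111110 (10 bits)
  1 -> 10 (2 bits)
Total length = 7 + 7 + 11 + 10 + 2 = 37 bits.

Unary([6, 6, 10, 9, 1]) = 1111110111111011111111110111111111010 (37 bits)


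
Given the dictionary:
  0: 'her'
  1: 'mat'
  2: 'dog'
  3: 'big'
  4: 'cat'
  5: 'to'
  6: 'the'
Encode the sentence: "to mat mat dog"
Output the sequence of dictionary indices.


Look up each word in the dictionary:
  'to' -> 5
  'mat' -> 1
  'mat' -> 1
  'dog' -> 2

Encoded: [5, 1, 1, 2]


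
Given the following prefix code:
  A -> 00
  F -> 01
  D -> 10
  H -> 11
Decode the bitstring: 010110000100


Decoding step by step:
Bits 01 -> F
Bits 01 -> F
Bits 10 -> D
Bits 00 -> A
Bits 01 -> F
Bits 00 -> A


Decoded message: FFDAFA


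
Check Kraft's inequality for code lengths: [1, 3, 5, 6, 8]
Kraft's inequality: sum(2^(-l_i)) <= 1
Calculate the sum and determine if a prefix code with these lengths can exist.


Sum = 2^(-1) + 2^(-3) + 2^(-5) + 2^(-6) + 2^(-8)
    = 0.5 + 0.125 + 0.03125 + 0.015625 + 0.00390625
    = 173/256 = 0.67578125
Since 0.67578125 <= 1, Kraft's inequality IS satisfied.
A prefix code with these lengths CAN exist.

Kraft sum = 0.67578125. Satisfied.


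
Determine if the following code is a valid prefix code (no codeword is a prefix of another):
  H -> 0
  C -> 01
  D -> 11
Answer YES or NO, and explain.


Checking each pair (does one codeword prefix another?):
  H='0' vs C='01': prefix -- VIOLATION

NO -- this is NOT a valid prefix code. H (0) is a prefix of C (01).


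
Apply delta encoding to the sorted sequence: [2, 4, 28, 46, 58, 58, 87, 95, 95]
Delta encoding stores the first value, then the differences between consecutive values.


First value: 2
Deltas:
  4 - 2 = 2
  28 - 4 = 24
  46 - 28 = 18
  58 - 46 = 12
  58 - 58 = 0
  87 - 58 = 29
  95 - 87 = 8
  95 - 95 = 0


Delta encoded: [2, 2, 24, 18, 12, 0, 29, 8, 0]


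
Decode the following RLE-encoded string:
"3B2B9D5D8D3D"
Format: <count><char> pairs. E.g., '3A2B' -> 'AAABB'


Expanding each <count><char> pair:
  3B -> 'BBB'
  2B -> 'BB'
  9D -> 'DDDDDDDDD'
  5D -> 'DDDDD'
  8D -> 'DDDDDDDD'
  3D -> 'DDD'

Decoded = BBBBBDDDDDDDDDDDDDDDDDDDDDDDDD


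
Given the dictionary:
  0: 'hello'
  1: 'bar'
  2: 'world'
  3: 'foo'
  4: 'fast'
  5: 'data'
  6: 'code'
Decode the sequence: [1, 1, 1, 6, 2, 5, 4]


Look up each index in the dictionary:
  1 -> 'bar'
  1 -> 'bar'
  1 -> 'bar'
  6 -> 'code'
  2 -> 'world'
  5 -> 'data'
  4 -> 'fast'

Decoded: "bar bar bar code world data fast"


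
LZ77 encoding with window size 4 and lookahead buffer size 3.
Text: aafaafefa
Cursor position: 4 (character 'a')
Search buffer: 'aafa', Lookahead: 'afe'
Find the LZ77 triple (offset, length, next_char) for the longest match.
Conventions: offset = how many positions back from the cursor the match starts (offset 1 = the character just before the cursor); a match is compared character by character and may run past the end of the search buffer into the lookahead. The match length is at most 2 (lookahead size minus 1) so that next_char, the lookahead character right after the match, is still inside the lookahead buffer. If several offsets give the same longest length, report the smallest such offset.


Try each offset into the search buffer:
  offset=1 (pos 3, char 'a'): match length 1
  offset=2 (pos 2, char 'f'): match length 0
  offset=3 (pos 1, char 'a'): match length 2
  offset=4 (pos 0, char 'a'): match length 1
Longest match has length 2 at offset 3.
next_char = character at position 4 + 2 = 6 -> 'e'

Best match: offset=3, length=2 (matching 'af' starting at position 1)
LZ77 triple: (3, 2, 'e')


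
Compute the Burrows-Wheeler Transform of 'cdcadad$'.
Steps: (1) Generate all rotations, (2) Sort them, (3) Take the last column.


Rotations (sorted):
  0: $cdcadad -> last char: d
  1: ad$cdcad -> last char: d
  2: adad$cdc -> last char: c
  3: cadad$cd -> last char: d
  4: cdcadad$ -> last char: $
  5: d$cdcada -> last char: a
  6: dad$cdca -> last char: a
  7: dcadad$c -> last char: c


BWT = ddcd$aac


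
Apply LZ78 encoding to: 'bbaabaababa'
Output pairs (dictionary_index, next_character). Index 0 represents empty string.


LZ78 encoding steps:
Dictionary: {0: ''}
Step 1: w='' (idx 0), next='b' -> output (0, 'b'), add 'b' as idx 1
Step 2: w='b' (idx 1), next='a' -> output (1, 'a'), add 'ba' as idx 2
Step 3: w='' (idx 0), next='a' -> output (0, 'a'), add 'a' as idx 3
Step 4: w='ba' (idx 2), next='a' -> output (2, 'a'), add 'baa' as idx 4
Step 5: w='ba' (idx 2), next='b' -> output (2, 'b'), add 'bab' as idx 5
Step 6: w='a' (idx 3), end of input -> output (3, '')


Encoded: [(0, 'b'), (1, 'a'), (0, 'a'), (2, 'a'), (2, 'b'), (3, '')]


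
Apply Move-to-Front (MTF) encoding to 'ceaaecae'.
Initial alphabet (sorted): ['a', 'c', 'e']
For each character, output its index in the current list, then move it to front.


MTF encoding:
'c': index 1 in ['a', 'c', 'e'] -> ['c', 'a', 'e']
'e': index 2 in ['c', 'a', 'e'] -> ['e', 'c', 'a']
'a': index 2 in ['e', 'c', 'a'] -> ['a', 'e', 'c']
'a': index 0 in ['a', 'e', 'c'] -> ['a', 'e', 'c']
'e': index 1 in ['a', 'e', 'c'] -> ['e', 'a', 'c']
'c': index 2 in ['e', 'a', 'c'] -> ['c', 'e', 'a']
'a': index 2 in ['c', 'e', 'a'] -> ['a', 'c', 'e']
'e': index 2 in ['a', 'c', 'e'] -> ['e', 'a', 'c']


Output: [1, 2, 2, 0, 1, 2, 2, 2]


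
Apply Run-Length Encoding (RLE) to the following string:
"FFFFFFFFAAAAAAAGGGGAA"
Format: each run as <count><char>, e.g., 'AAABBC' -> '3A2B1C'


Scanning runs left to right:
  i=0: run of 'F' x 8 -> '8F'
  i=8: run of 'A' x 7 -> '7A'
  i=15: run of 'G' x 4 -> '4G'
  i=19: run of 'A' x 2 -> '2A'

RLE = 8F7A4G2A


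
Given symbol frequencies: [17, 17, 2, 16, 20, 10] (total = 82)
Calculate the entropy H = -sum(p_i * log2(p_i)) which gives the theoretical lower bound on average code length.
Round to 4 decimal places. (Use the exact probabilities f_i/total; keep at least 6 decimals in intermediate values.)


Per-symbol terms -p_i * log2(p_i) with p_i = f_i/82:
  p = 17/82 = 0.207317: log2(p) = -2.270089, -p*log2(p) = 0.470628
  p = 17/82 = 0.207317: log2(p) = -2.270089, -p*log2(p) = 0.470628
  p = 2/82 = 0.024390: log2(p) = -5.357552, -p*log2(p) = 0.130672
  p = 16/82 = 0.195122: log2(p) = -2.357552, -p*log2(p) = 0.460010
  p = 20/82 = 0.243902: log2(p) = -2.035624, -p*log2(p) = 0.496494
  p = 10/82 = 0.121951: log2(p) = -3.035624, -p*log2(p) = 0.370198
H = 0.470628 + 0.470628 + 0.130672 + 0.460010 + 0.496494 + 0.370198 = 2.398630

H = 2.3986 bits/symbol


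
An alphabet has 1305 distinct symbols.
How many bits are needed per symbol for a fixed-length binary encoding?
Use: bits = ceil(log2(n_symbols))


log2(1305) = 10.3498
Bracket: 2^10 = 1024 < 1305 <= 2^11 = 2048
So ceil(log2(1305)) = 11

bits = ceil(log2(1305)) = ceil(10.3498) = 11 bits


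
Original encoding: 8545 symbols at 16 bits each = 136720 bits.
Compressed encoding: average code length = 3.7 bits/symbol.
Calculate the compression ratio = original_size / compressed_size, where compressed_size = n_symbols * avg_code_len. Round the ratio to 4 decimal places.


original_size = n_symbols * orig_bits = 8545 * 16 = 136720 bits
compressed_size = n_symbols * avg_code_len = 8545 * 3.7 = 31616.5 bits
ratio = original_size / compressed_size = 136720 / 31616.5 = 4.3243

Compression ratio = 4.3243


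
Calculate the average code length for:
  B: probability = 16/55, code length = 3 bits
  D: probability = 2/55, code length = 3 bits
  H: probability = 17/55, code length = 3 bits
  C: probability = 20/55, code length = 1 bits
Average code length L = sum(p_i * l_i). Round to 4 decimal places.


Weighted contributions p_i * l_i:
  B: (16/55) * 3 = 48/55
  D: (2/55) * 3 = 6/55
  H: (17/55) * 3 = 51/55
  C: (20/55) * 1 = 20/55
Sum = (48 + 6 + 51 + 20)/55 = 125/55

L = 125/55 = 2.2727 bits/symbol


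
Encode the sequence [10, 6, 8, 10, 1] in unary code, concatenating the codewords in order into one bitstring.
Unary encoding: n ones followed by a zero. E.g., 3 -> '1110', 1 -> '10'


Encode each number as n ones followed by a terminating 0:
  10 -> 11111111110 (11 bits)
  6 -> 1111110 (7 bits)
  8 -> 111111110 (9 bits)
  10 -> 11111111110 (11 bits)
  1 -> 10 (2 bits)
Total length = 11 + 7 + 9 + 11 + 2 = 40 bits.

Unary([10, 6, 8, 10, 1]) = 1111111111011111101111111101111111111010 (40 bits)


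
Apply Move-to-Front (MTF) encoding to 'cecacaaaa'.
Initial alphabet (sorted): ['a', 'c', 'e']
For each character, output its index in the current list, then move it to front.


MTF encoding:
'c': index 1 in ['a', 'c', 'e'] -> ['c', 'a', 'e']
'e': index 2 in ['c', 'a', 'e'] -> ['e', 'c', 'a']
'c': index 1 in ['e', 'c', 'a'] -> ['c', 'e', 'a']
'a': index 2 in ['c', 'e', 'a'] -> ['a', 'c', 'e']
'c': index 1 in ['a', 'c', 'e'] -> ['c', 'a', 'e']
'a': index 1 in ['c', 'a', 'e'] -> ['a', 'c', 'e']
'a': index 0 in ['a', 'c', 'e'] -> ['a', 'c', 'e']
'a': index 0 in ['a', 'c', 'e'] -> ['a', 'c', 'e']
'a': index 0 in ['a', 'c', 'e'] -> ['a', 'c', 'e']


Output: [1, 2, 1, 2, 1, 1, 0, 0, 0]


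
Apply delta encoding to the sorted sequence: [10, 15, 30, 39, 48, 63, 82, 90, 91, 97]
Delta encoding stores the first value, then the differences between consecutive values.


First value: 10
Deltas:
  15 - 10 = 5
  30 - 15 = 15
  39 - 30 = 9
  48 - 39 = 9
  63 - 48 = 15
  82 - 63 = 19
  90 - 82 = 8
  91 - 90 = 1
  97 - 91 = 6


Delta encoded: [10, 5, 15, 9, 9, 15, 19, 8, 1, 6]


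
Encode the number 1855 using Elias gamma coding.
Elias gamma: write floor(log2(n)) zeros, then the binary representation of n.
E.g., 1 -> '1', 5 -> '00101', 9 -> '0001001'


num_bits = floor(log2(1855)) + 1 = 11
leading_zeros = num_bits - 1 = 10
binary(1855) = 11100111111

Elias gamma(1855) = '0000000000' + '11100111111' = 000000000011100111111 (21 bits)


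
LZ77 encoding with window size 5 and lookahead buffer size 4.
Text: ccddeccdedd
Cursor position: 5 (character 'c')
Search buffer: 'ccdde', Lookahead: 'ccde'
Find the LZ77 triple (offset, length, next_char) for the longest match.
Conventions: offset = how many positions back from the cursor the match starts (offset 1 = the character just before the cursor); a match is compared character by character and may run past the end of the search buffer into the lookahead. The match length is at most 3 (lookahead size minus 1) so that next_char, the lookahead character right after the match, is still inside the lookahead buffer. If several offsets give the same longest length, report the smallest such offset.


Try each offset into the search buffer:
  offset=1 (pos 4, char 'e'): match length 0
  offset=2 (pos 3, char 'd'): match length 0
  offset=3 (pos 2, char 'd'): match length 0
  offset=4 (pos 1, char 'c'): match length 1
  offset=5 (pos 0, char 'c'): match length 3
Longest match has length 3 at offset 5.
next_char = character at position 5 + 3 = 8 -> 'e'

Best match: offset=5, length=3 (matching 'ccd' starting at position 0)
LZ77 triple: (5, 3, 'e')


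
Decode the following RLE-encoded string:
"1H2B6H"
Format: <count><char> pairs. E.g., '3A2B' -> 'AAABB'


Expanding each <count><char> pair:
  1H -> 'H'
  2B -> 'BB'
  6H -> 'HHHHHH'

Decoded = HBBHHHHHH


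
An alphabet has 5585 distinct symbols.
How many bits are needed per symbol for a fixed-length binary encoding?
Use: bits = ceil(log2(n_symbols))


log2(5585) = 12.4473
Bracket: 2^12 = 4096 < 5585 <= 2^13 = 8192
So ceil(log2(5585)) = 13

bits = ceil(log2(5585)) = ceil(12.4473) = 13 bits


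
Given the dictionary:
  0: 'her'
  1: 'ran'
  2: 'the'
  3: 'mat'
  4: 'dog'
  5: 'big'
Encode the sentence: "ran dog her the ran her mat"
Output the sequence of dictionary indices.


Look up each word in the dictionary:
  'ran' -> 1
  'dog' -> 4
  'her' -> 0
  'the' -> 2
  'ran' -> 1
  'her' -> 0
  'mat' -> 3

Encoded: [1, 4, 0, 2, 1, 0, 3]


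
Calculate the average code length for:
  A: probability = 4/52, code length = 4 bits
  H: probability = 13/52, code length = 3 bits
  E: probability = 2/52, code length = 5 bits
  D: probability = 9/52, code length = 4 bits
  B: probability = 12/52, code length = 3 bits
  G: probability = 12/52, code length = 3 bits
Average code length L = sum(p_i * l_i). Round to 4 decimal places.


Weighted contributions p_i * l_i:
  A: (4/52) * 4 = 16/52
  H: (13/52) * 3 = 39/52
  E: (2/52) * 5 = 10/52
  D: (9/52) * 4 = 36/52
  B: (12/52) * 3 = 36/52
  G: (12/52) * 3 = 36/52
Sum = (16 + 39 + 10 + 36 + 36 + 36)/52 = 173/52

L = 173/52 = 3.3269 bits/symbol


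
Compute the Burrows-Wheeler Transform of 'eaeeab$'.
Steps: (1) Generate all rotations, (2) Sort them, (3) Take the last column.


Rotations (sorted):
  0: $eaeeab -> last char: b
  1: ab$eaee -> last char: e
  2: aeeab$e -> last char: e
  3: b$eaeea -> last char: a
  4: eab$eae -> last char: e
  5: eaeeab$ -> last char: $
  6: eeab$ea -> last char: a


BWT = beeae$a


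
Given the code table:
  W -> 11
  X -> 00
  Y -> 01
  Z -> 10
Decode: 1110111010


Decoding:
11 -> W
10 -> Z
11 -> W
10 -> Z
10 -> Z


Result: WZWZZ


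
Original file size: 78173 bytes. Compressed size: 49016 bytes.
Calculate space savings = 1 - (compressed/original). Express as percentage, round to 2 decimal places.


ratio = compressed/original = 49016/78173 = 0.62702
savings = 1 - ratio = 1 - 0.62702 = 0.37298
as a percentage: 0.37298 * 100 = 37.3%

Space savings = 1 - 49016/78173 = 37.3%


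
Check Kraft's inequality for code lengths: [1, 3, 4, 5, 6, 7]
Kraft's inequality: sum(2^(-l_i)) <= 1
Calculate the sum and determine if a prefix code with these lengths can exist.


Sum = 2^(-1) + 2^(-3) + 2^(-4) + 2^(-5) + 2^(-6) + 2^(-7)
    = 0.5 + 0.125 + 0.0625 + 0.03125 + 0.015625 + 0.0078125
    = 95/128 = 0.7421875
Since 0.7421875 <= 1, Kraft's inequality IS satisfied.
A prefix code with these lengths CAN exist.

Kraft sum = 0.7421875. Satisfied.


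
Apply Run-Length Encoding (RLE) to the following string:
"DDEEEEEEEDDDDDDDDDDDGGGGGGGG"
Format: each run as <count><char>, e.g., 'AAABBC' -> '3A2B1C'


Scanning runs left to right:
  i=0: run of 'D' x 2 -> '2D'
  i=2: run of 'E' x 7 -> '7E'
  i=9: run of 'D' x 11 -> '11D'
  i=20: run of 'G' x 8 -> '8G'

RLE = 2D7E11D8G


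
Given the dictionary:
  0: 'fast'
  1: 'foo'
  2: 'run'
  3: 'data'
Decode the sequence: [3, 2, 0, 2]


Look up each index in the dictionary:
  3 -> 'data'
  2 -> 'run'
  0 -> 'fast'
  2 -> 'run'

Decoded: "data run fast run"


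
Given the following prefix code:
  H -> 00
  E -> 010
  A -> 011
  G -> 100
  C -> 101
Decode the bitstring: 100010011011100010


Decoding step by step:
Bits 100 -> G
Bits 010 -> E
Bits 011 -> A
Bits 011 -> A
Bits 100 -> G
Bits 010 -> E


Decoded message: GEAAGE


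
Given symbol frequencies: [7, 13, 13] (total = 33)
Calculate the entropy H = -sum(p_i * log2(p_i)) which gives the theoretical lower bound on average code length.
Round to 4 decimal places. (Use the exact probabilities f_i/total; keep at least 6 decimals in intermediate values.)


Per-symbol terms -p_i * log2(p_i) with p_i = f_i/33:
  p = 7/33 = 0.212121: log2(p) = -2.237039, -p*log2(p) = 0.474523
  p = 13/33 = 0.393939: log2(p) = -1.343954, -p*log2(p) = 0.529437
  p = 13/33 = 0.393939: log2(p) = -1.343954, -p*log2(p) = 0.529437
H = 0.474523 + 0.529437 + 0.529437 = 1.533397

H = 1.5334 bits/symbol


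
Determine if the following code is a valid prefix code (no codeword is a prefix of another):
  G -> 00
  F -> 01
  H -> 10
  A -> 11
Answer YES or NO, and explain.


Checking each pair (does one codeword prefix another?):
  G='00' vs F='01': no prefix
  G='00' vs H='10': no prefix
  G='00' vs A='11': no prefix
  F='01' vs G='00': no prefix
  F='01' vs H='10': no prefix
  F='01' vs A='11': no prefix
  H='10' vs G='00': no prefix
  H='10' vs F='01': no prefix
  H='10' vs A='11': no prefix
  A='11' vs G='00': no prefix
  A='11' vs F='01': no prefix
  A='11' vs H='10': no prefix
No violation found over all pairs.

YES -- this is a valid prefix code. No codeword is a prefix of any other codeword.


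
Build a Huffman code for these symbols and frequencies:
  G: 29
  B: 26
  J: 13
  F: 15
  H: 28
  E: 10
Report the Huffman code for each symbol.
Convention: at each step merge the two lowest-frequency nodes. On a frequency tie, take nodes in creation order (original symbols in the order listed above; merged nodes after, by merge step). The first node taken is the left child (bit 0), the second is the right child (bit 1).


Huffman tree construction:
Step 1: Merge E(10) + J(13) = 23
Step 2: Merge F(15) + (E+J)(23) = 38
Step 3: Merge B(26) + H(28) = 54
Step 4: Merge G(29) + (F+(E+J))(38) = 67
Step 5: Merge (B+H)(54) + (G+(F+(E+J)))(67) = 121
Read each symbol's code off the tree from the root (left child = 0, right child = 1).

Codes:
  G: 10 (length 2)
  B: 00 (length 2)
  J: 1111 (length 4)
  F: 110 (length 3)
  H: 01 (length 2)
  E: 1110 (length 4)
Average code length: 303/121 = 2.5041 bits/symbol


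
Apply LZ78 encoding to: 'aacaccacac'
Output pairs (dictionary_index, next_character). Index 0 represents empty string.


LZ78 encoding steps:
Dictionary: {0: ''}
Step 1: w='' (idx 0), next='a' -> output (0, 'a'), add 'a' as idx 1
Step 2: w='a' (idx 1), next='c' -> output (1, 'c'), add 'ac' as idx 2
Step 3: w='ac' (idx 2), next='c' -> output (2, 'c'), add 'acc' as idx 3
Step 4: w='ac' (idx 2), next='a' -> output (2, 'a'), add 'aca' as idx 4
Step 5: w='' (idx 0), next='c' -> output (0, 'c'), add 'c' as idx 5


Encoded: [(0, 'a'), (1, 'c'), (2, 'c'), (2, 'a'), (0, 'c')]


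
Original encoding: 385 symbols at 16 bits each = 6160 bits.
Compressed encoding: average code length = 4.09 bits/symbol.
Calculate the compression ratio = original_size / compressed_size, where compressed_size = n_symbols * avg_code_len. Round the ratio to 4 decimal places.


original_size = n_symbols * orig_bits = 385 * 16 = 6160 bits
compressed_size = n_symbols * avg_code_len = 385 * 4.09 = 1574.65 bits
ratio = original_size / compressed_size = 6160 / 1574.65 = 3.912

Compression ratio = 3.912


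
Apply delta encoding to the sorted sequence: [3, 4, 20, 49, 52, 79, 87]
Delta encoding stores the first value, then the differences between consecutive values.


First value: 3
Deltas:
  4 - 3 = 1
  20 - 4 = 16
  49 - 20 = 29
  52 - 49 = 3
  79 - 52 = 27
  87 - 79 = 8


Delta encoded: [3, 1, 16, 29, 3, 27, 8]


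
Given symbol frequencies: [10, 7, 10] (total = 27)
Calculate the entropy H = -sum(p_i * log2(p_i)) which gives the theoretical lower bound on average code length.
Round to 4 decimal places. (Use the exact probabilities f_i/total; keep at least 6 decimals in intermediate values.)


Per-symbol terms -p_i * log2(p_i) with p_i = f_i/27:
  p = 10/27 = 0.370370: log2(p) = -1.432959, -p*log2(p) = 0.530726
  p = 7/27 = 0.259259: log2(p) = -1.947533, -p*log2(p) = 0.504916
  p = 10/27 = 0.370370: log2(p) = -1.432959, -p*log2(p) = 0.530726
H = 0.530726 + 0.504916 + 0.530726 = 1.566368

H = 1.5664 bits/symbol


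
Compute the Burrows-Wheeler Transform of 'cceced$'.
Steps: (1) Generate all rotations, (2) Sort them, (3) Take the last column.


Rotations (sorted):
  0: $cceced -> last char: d
  1: cceced$ -> last char: $
  2: ceced$c -> last char: c
  3: ced$cce -> last char: e
  4: d$ccece -> last char: e
  5: eced$cc -> last char: c
  6: ed$ccec -> last char: c


BWT = d$ceecc


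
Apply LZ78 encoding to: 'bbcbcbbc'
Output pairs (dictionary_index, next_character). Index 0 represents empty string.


LZ78 encoding steps:
Dictionary: {0: ''}
Step 1: w='' (idx 0), next='b' -> output (0, 'b'), add 'b' as idx 1
Step 2: w='b' (idx 1), next='c' -> output (1, 'c'), add 'bc' as idx 2
Step 3: w='bc' (idx 2), next='b' -> output (2, 'b'), add 'bcb' as idx 3
Step 4: w='bc' (idx 2), end of input -> output (2, '')


Encoded: [(0, 'b'), (1, 'c'), (2, 'b'), (2, '')]


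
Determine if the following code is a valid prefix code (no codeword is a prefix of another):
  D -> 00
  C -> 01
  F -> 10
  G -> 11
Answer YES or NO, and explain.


Checking each pair (does one codeword prefix another?):
  D='00' vs C='01': no prefix
  D='00' vs F='10': no prefix
  D='00' vs G='11': no prefix
  C='01' vs D='00': no prefix
  C='01' vs F='10': no prefix
  C='01' vs G='11': no prefix
  F='10' vs D='00': no prefix
  F='10' vs C='01': no prefix
  F='10' vs G='11': no prefix
  G='11' vs D='00': no prefix
  G='11' vs C='01': no prefix
  G='11' vs F='10': no prefix
No violation found over all pairs.

YES -- this is a valid prefix code. No codeword is a prefix of any other codeword.


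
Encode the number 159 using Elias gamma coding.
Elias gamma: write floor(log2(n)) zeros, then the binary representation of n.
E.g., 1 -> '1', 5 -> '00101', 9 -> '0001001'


num_bits = floor(log2(159)) + 1 = 8
leading_zeros = num_bits - 1 = 7
binary(159) = 10011111

Elias gamma(159) = '0000000' + '10011111' = 000000010011111 (15 bits)


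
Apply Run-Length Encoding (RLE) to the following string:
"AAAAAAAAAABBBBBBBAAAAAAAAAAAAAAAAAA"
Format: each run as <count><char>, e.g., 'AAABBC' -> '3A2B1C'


Scanning runs left to right:
  i=0: run of 'A' x 10 -> '10A'
  i=10: run of 'B' x 7 -> '7B'
  i=17: run of 'A' x 18 -> '18A'

RLE = 10A7B18A


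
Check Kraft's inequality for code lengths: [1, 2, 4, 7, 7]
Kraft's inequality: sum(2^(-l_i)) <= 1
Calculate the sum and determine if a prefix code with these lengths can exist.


Sum = 2^(-1) + 2^(-2) + 2^(-4) + 2^(-7) + 2^(-7)
    = 0.5 + 0.25 + 0.0625 + 0.0078125 + 0.0078125
    = 106/128 = 0.828125
Since 0.828125 <= 1, Kraft's inequality IS satisfied.
A prefix code with these lengths CAN exist.

Kraft sum = 0.828125. Satisfied.


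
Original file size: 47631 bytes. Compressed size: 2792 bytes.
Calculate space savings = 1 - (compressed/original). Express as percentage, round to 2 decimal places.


ratio = compressed/original = 2792/47631 = 0.058617
savings = 1 - ratio = 1 - 0.058617 = 0.941383
as a percentage: 0.941383 * 100 = 94.14%

Space savings = 1 - 2792/47631 = 94.14%


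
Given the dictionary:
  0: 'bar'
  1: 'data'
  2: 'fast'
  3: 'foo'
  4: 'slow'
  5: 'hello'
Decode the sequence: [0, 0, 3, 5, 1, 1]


Look up each index in the dictionary:
  0 -> 'bar'
  0 -> 'bar'
  3 -> 'foo'
  5 -> 'hello'
  1 -> 'data'
  1 -> 'data'

Decoded: "bar bar foo hello data data"


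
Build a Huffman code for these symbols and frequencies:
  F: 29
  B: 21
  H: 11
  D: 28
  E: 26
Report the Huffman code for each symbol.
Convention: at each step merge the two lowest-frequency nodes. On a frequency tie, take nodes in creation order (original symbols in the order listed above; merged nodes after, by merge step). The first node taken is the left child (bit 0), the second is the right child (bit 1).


Huffman tree construction:
Step 1: Merge H(11) + B(21) = 32
Step 2: Merge E(26) + D(28) = 54
Step 3: Merge F(29) + (H+B)(32) = 61
Step 4: Merge (E+D)(54) + (F+(H+B))(61) = 115
Read each symbol's code off the tree from the root (left child = 0, right child = 1).

Codes:
  F: 10 (length 2)
  B: 111 (length 3)
  H: 110 (length 3)
  D: 01 (length 2)
  E: 00 (length 2)
Average code length: 262/115 = 2.2783 bits/symbol


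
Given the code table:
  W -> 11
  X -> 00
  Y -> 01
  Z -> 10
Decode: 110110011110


Decoding:
11 -> W
01 -> Y
10 -> Z
01 -> Y
11 -> W
10 -> Z


Result: WYZYWZ


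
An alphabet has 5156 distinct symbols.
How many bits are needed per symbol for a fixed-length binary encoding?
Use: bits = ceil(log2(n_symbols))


log2(5156) = 12.332
Bracket: 2^12 = 4096 < 5156 <= 2^13 = 8192
So ceil(log2(5156)) = 13

bits = ceil(log2(5156)) = ceil(12.332) = 13 bits


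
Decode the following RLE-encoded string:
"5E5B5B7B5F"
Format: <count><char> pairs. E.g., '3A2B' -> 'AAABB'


Expanding each <count><char> pair:
  5E -> 'EEEEE'
  5B -> 'BBBBB'
  5B -> 'BBBBB'
  7B -> 'BBBBBBB'
  5F -> 'FFFFF'

Decoded = EEEEEBBBBBBBBBBBBBBBBBFFFFF


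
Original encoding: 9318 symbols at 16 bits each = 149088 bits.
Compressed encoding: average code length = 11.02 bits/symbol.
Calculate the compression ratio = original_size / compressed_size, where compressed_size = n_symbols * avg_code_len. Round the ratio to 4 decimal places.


original_size = n_symbols * orig_bits = 9318 * 16 = 149088 bits
compressed_size = n_symbols * avg_code_len = 9318 * 11.02 = 102684.36 bits
ratio = original_size / compressed_size = 149088 / 102684.36 = 1.4519

Compression ratio = 1.4519


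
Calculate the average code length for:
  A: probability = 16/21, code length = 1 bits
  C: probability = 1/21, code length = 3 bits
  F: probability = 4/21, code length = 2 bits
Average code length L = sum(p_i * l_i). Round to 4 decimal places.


Weighted contributions p_i * l_i:
  A: (16/21) * 1 = 16/21
  C: (1/21) * 3 = 3/21
  F: (4/21) * 2 = 8/21
Sum = (16 + 3 + 8)/21 = 27/21

L = 27/21 = 1.2857 bits/symbol


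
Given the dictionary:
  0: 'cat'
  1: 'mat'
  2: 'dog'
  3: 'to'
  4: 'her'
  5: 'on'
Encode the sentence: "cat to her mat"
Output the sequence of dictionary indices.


Look up each word in the dictionary:
  'cat' -> 0
  'to' -> 3
  'her' -> 4
  'mat' -> 1

Encoded: [0, 3, 4, 1]


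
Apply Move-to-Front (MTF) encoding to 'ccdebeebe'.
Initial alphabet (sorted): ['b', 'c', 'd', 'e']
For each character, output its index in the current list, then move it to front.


MTF encoding:
'c': index 1 in ['b', 'c', 'd', 'e'] -> ['c', 'b', 'd', 'e']
'c': index 0 in ['c', 'b', 'd', 'e'] -> ['c', 'b', 'd', 'e']
'd': index 2 in ['c', 'b', 'd', 'e'] -> ['d', 'c', 'b', 'e']
'e': index 3 in ['d', 'c', 'b', 'e'] -> ['e', 'd', 'c', 'b']
'b': index 3 in ['e', 'd', 'c', 'b'] -> ['b', 'e', 'd', 'c']
'e': index 1 in ['b', 'e', 'd', 'c'] -> ['e', 'b', 'd', 'c']
'e': index 0 in ['e', 'b', 'd', 'c'] -> ['e', 'b', 'd', 'c']
'b': index 1 in ['e', 'b', 'd', 'c'] -> ['b', 'e', 'd', 'c']
'e': index 1 in ['b', 'e', 'd', 'c'] -> ['e', 'b', 'd', 'c']


Output: [1, 0, 2, 3, 3, 1, 0, 1, 1]


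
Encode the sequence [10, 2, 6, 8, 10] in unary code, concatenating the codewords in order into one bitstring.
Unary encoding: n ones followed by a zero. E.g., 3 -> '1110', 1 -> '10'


Encode each number as n ones followed by a terminating 0:
  10 -> 11111111110 (11 bits)
  2 -> 110 (3 bits)
  6 -> 1111110 (7 bits)
  8 -> 111111110 (9 bits)
  10 -> 11111111110 (11 bits)
Total length = 11 + 3 + 7 + 9 + 11 = 41 bits.

Unary([10, 2, 6, 8, 10]) = 11111111110110111111011111111011111111110 (41 bits)


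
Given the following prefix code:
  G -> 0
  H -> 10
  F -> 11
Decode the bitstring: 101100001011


Decoding step by step:
Bits 10 -> H
Bits 11 -> F
Bits 0 -> G
Bits 0 -> G
Bits 0 -> G
Bits 0 -> G
Bits 10 -> H
Bits 11 -> F


Decoded message: HFGGGGHF


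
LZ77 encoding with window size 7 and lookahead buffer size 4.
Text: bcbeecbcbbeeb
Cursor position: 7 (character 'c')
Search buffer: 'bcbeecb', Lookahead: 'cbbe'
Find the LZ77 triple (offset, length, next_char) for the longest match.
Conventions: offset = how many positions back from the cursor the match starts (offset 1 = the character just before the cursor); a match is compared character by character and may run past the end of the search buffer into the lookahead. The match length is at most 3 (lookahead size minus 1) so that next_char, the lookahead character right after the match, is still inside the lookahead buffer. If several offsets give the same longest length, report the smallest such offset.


Try each offset into the search buffer:
  offset=1 (pos 6, char 'b'): match length 0
  offset=2 (pos 5, char 'c'): match length 2
  offset=3 (pos 4, char 'e'): match length 0
  offset=4 (pos 3, char 'e'): match length 0
  offset=5 (pos 2, char 'b'): match length 0
  offset=6 (pos 1, char 'c'): match length 2
  offset=7 (pos 0, char 'b'): match length 0
Longest match has length 2, found at offsets 2, 6; take the smallest, offset 2.
next_char = character at position 7 + 2 = 9 -> 'b'

Best match: offset=2, length=2 (matching 'cb' starting at position 5)
LZ77 triple: (2, 2, 'b')


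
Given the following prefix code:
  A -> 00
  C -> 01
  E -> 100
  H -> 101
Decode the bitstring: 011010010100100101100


Decoding step by step:
Bits 01 -> C
Bits 101 -> H
Bits 00 -> A
Bits 101 -> H
Bits 00 -> A
Bits 100 -> E
Bits 101 -> H
Bits 100 -> E


Decoded message: CHAHAEHE
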